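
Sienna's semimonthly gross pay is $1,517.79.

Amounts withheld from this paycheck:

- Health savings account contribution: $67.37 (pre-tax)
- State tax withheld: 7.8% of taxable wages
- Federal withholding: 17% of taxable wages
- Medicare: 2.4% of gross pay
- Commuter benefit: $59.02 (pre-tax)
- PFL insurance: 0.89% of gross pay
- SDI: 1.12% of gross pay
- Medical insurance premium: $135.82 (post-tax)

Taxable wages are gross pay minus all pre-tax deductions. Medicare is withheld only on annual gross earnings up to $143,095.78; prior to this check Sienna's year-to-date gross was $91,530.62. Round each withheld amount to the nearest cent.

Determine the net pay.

Health savings account contribution: $67.37
Commuter benefit: $59.02
Pre-tax total = $67.37 + $59.02 = $126.39
Taxable wages = $1,517.79 − $126.39 = $1,391.40
State tax withheld: $1,391.40 × 0.078 = $108.53
Federal withholding: $1,391.40 × 0.17 = $236.54
SDI: $1,517.79 × 0.0112 = $17.00
Medicare: cap not yet reached, full $1,517.79 is subject → $1,517.79 × 0.024 = $36.43
PFL insurance: $1,517.79 × 0.0089 = $13.51
Medical insurance premium: $135.82
Total deductions = $67.37 + $59.02 + $108.53 + $236.54 + $17.00 + $36.43 + $13.51 + $135.82 = $674.22
Net pay = $1,517.79 − $674.22 = $843.57

$843.57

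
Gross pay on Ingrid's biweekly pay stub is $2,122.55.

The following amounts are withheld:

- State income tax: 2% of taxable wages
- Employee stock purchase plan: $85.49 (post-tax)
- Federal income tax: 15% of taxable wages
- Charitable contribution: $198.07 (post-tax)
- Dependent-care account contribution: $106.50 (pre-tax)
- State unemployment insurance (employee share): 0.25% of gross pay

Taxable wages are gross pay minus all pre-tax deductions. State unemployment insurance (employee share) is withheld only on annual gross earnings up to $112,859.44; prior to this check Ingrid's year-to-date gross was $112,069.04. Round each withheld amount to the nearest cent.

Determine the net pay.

$1,387.78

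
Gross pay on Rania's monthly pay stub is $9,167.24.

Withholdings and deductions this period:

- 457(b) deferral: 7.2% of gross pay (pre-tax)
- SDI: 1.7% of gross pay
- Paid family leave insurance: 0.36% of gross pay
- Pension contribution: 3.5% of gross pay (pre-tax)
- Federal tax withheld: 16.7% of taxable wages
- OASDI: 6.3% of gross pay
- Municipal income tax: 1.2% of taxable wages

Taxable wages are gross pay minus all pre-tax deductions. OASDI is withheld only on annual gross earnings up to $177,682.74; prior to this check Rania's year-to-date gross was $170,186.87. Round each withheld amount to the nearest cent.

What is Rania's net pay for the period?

$6,059.91

457(b) deferral: $9,167.24 × 0.072 = $660.04
Pension contribution: $9,167.24 × 0.035 = $320.85
Pre-tax total = $660.04 + $320.85 = $980.89
Taxable wages = $9,167.24 − $980.89 = $8,186.35
Federal tax withheld: $8,186.35 × 0.167 = $1,367.12
Municipal income tax: $8,186.35 × 0.012 = $98.24
Paid family leave insurance: $9,167.24 × 0.0036 = $33.00
OASDI: only $177,682.74 − $170,186.87 = $7,495.87 of this check is subject → $7,495.87 × 0.063 = $472.24
SDI: $9,167.24 × 0.017 = $155.84
Total deductions = $660.04 + $320.85 + $1,367.12 + $98.24 + $33.00 + $472.24 + $155.84 = $3,107.33
Net pay = $9,167.24 − $3,107.33 = $6,059.91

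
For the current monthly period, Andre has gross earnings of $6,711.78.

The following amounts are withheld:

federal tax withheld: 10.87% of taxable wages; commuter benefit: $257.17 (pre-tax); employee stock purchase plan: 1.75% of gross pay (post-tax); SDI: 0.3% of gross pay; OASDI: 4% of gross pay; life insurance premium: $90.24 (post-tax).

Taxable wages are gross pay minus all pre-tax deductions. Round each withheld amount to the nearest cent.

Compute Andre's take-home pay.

Commuter benefit: $257.17
Taxable wages = $6,711.78 − $257.17 = $6,454.61
Federal tax withheld: $6,454.61 × 0.1087 = $701.62
OASDI: $6,711.78 × 0.04 = $268.47
SDI: $6,711.78 × 0.003 = $20.14
Employee stock purchase plan: $6,711.78 × 0.0175 = $117.46
Life insurance premium: $90.24
Total deductions = $257.17 + $701.62 + $268.47 + $20.14 + $117.46 + $90.24 = $1,455.10
Net pay = $6,711.78 − $1,455.10 = $5,256.68

$5,256.68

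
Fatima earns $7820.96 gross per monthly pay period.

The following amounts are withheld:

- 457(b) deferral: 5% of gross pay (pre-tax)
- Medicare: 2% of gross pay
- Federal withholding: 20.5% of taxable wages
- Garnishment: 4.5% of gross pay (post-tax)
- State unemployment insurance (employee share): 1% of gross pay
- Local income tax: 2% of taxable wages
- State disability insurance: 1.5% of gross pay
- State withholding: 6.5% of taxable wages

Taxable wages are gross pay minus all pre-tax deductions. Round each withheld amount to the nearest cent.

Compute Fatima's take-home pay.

457(b) deferral: $7820.96 × 0.05 = $391.05
Taxable wages = $7820.96 − $391.05 = $7429.91
Local income tax: $7429.91 × 0.02 = $148.60
State withholding: $7429.91 × 0.065 = $482.94
Federal withholding: $7429.91 × 0.205 = $1523.13
State unemployment insurance (employee share): $7820.96 × 0.01 = $78.21
Medicare: $7820.96 × 0.02 = $156.42
State disability insurance: $7820.96 × 0.015 = $117.31
Garnishment: $7820.96 × 0.045 = $351.94
Total deductions = $391.05 + $148.60 + $482.94 + $1523.13 + $78.21 + $156.42 + $117.31 + $351.94 = $3249.60
Net pay = $7820.96 − $3249.60 = $4571.36

$4571.36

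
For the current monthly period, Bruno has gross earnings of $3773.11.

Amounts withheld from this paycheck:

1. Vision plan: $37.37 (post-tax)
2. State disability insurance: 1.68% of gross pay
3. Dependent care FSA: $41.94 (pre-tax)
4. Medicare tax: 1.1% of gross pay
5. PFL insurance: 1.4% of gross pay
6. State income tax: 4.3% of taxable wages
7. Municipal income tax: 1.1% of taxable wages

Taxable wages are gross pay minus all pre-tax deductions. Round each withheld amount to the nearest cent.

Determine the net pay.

$3334.61

Dependent care FSA: $41.94
Taxable wages = $3773.11 − $41.94 = $3731.17
State income tax: $3731.17 × 0.043 = $160.44
Municipal income tax: $3731.17 × 0.011 = $41.04
PFL insurance: $3773.11 × 0.014 = $52.82
State disability insurance: $3773.11 × 0.0168 = $63.39
Medicare tax: $3773.11 × 0.011 = $41.50
Vision plan: $37.37
Total deductions = $41.94 + $160.44 + $41.04 + $52.82 + $63.39 + $41.50 + $37.37 = $438.50
Net pay = $3773.11 − $438.50 = $3334.61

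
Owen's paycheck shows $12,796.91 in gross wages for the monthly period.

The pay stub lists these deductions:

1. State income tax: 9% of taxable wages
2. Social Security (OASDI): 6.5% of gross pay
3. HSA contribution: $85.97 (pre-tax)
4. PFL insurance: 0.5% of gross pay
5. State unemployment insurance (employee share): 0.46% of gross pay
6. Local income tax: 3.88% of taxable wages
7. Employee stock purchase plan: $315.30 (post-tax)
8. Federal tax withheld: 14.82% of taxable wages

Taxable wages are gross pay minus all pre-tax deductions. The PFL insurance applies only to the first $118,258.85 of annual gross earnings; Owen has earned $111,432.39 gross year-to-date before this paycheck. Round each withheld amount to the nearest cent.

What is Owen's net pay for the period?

HSA contribution: $85.97
Taxable wages = $12,796.91 − $85.97 = $12,710.94
State income tax: $12,710.94 × 0.09 = $1,143.98
Local income tax: $12,710.94 × 0.0388 = $493.18
Federal tax withheld: $12,710.94 × 0.1482 = $1,883.76
Social Security (OASDI): $12,796.91 × 0.065 = $831.80
PFL insurance: only $118,258.85 − $111,432.39 = $6,826.46 of this check is subject → $6,826.46 × 0.005 = $34.13
State unemployment insurance (employee share): $12,796.91 × 0.0046 = $58.87
Employee stock purchase plan: $315.30
Total deductions = $85.97 + $1,143.98 + $493.18 + $1,883.76 + $831.80 + $34.13 + $58.87 + $315.30 = $4,846.99
Net pay = $12,796.91 − $4,846.99 = $7,949.92

$7,949.92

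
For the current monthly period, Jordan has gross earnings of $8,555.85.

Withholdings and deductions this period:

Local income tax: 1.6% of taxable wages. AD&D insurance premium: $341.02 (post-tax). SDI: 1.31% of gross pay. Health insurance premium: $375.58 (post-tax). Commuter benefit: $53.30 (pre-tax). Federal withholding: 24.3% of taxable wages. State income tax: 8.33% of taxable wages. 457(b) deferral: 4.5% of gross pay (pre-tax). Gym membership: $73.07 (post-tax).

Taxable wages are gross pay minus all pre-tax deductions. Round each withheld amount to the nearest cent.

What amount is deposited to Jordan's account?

$4,437.16

Commuter benefit: $53.30
457(b) deferral: $8,555.85 × 0.045 = $385.01
Pre-tax total = $53.30 + $385.01 = $438.31
Taxable wages = $8,555.85 − $438.31 = $8,117.54
Local income tax: $8,117.54 × 0.016 = $129.88
Federal withholding: $8,117.54 × 0.243 = $1,972.56
State income tax: $8,117.54 × 0.0833 = $676.19
SDI: $8,555.85 × 0.0131 = $112.08
AD&D insurance premium: $341.02
Health insurance premium: $375.58
Gym membership: $73.07
Total deductions = $53.30 + $385.01 + $129.88 + $1,972.56 + $676.19 + $112.08 + $341.02 + $375.58 + $73.07 = $4,118.69
Net pay = $8,555.85 − $4,118.69 = $4,437.16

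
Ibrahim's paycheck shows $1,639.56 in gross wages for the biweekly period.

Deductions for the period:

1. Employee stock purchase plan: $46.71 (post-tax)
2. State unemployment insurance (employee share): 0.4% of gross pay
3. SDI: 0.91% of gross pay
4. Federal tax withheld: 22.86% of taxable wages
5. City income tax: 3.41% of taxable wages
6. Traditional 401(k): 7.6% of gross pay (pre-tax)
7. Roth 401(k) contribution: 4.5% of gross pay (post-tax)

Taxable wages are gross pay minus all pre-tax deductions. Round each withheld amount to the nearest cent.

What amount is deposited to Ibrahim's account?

Traditional 401(k): $1,639.56 × 0.076 = $124.61
Taxable wages = $1,639.56 − $124.61 = $1,514.95
Federal tax withheld: $1,514.95 × 0.2286 = $346.32
City income tax: $1,514.95 × 0.0341 = $51.66
SDI: $1,639.56 × 0.0091 = $14.92
State unemployment insurance (employee share): $1,639.56 × 0.004 = $6.56
Employee stock purchase plan: $46.71
Roth 401(k) contribution: $1,639.56 × 0.045 = $73.78
Total deductions = $124.61 + $346.32 + $51.66 + $14.92 + $6.56 + $46.71 + $73.78 = $664.56
Net pay = $1,639.56 − $664.56 = $975.00

$975.00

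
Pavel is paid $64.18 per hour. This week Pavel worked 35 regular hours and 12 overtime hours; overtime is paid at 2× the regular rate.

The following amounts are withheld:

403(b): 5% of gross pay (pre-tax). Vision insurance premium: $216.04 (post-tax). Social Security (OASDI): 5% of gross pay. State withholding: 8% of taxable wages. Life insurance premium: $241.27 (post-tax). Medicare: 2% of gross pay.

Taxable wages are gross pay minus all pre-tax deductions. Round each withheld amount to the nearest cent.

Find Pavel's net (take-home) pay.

$2,587.14

Regular pay: 35 × $64.18 = $2,246.30
Overtime pay: 12 × $64.18 × 2 = $1,540.32
Gross pay = $2,246.30 + $1,540.32 = $3,786.62
403(b): $3,786.62 × 0.05 = $189.33
Taxable wages = $3,786.62 − $189.33 = $3,597.29
State withholding: $3,597.29 × 0.08 = $287.78
Social Security (OASDI): $3,786.62 × 0.05 = $189.33
Medicare: $3,786.62 × 0.02 = $75.73
Life insurance premium: $241.27
Vision insurance premium: $216.04
Total deductions = $189.33 + $287.78 + $189.33 + $75.73 + $241.27 + $216.04 = $1,199.48
Net pay = $3,786.62 − $1,199.48 = $2,587.14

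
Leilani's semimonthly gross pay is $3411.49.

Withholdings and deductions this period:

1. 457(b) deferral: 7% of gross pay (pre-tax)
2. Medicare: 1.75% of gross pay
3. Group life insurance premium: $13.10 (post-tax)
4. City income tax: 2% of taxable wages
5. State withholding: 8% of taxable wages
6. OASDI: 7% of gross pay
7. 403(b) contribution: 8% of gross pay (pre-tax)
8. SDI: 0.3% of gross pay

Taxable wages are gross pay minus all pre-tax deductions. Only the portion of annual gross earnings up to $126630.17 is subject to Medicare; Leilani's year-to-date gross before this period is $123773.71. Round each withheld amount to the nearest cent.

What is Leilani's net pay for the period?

$2297.67

457(b) deferral: $3411.49 × 0.07 = $238.80
403(b) contribution: $3411.49 × 0.08 = $272.92
Pre-tax total = $238.80 + $272.92 = $511.72
Taxable wages = $3411.49 − $511.72 = $2899.77
City income tax: $2899.77 × 0.02 = $58.00
State withholding: $2899.77 × 0.08 = $231.98
Medicare: only $126630.17 − $123773.71 = $2856.46 of this check is subject → $2856.46 × 0.0175 = $49.99
OASDI: $3411.49 × 0.07 = $238.80
SDI: $3411.49 × 0.003 = $10.23
Group life insurance premium: $13.10
Total deductions = $238.80 + $272.92 + $58.00 + $231.98 + $49.99 + $238.80 + $10.23 + $13.10 = $1113.82
Net pay = $3411.49 − $1113.82 = $2297.67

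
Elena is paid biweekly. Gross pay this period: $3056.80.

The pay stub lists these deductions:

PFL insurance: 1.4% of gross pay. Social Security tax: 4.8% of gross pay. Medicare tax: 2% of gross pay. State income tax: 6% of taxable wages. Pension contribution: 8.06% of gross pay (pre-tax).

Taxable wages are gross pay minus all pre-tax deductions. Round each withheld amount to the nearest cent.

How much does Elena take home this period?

$2391.12

Pension contribution: $3056.80 × 0.0806 = $246.38
Taxable wages = $3056.80 − $246.38 = $2810.42
State income tax: $2810.42 × 0.06 = $168.63
Social Security tax: $3056.80 × 0.048 = $146.73
PFL insurance: $3056.80 × 0.014 = $42.80
Medicare tax: $3056.80 × 0.02 = $61.14
Total deductions = $246.38 + $168.63 + $146.73 + $42.80 + $61.14 = $665.68
Net pay = $3056.80 − $665.68 = $2391.12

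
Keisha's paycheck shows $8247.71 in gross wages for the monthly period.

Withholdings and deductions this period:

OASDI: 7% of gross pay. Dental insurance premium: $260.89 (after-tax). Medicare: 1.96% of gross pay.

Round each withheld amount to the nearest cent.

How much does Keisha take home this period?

$7247.82

OASDI: $8247.71 × 0.07 = $577.34
Medicare: $8247.71 × 0.0196 = $161.66
Dental insurance premium: $260.89
Total deductions = $577.34 + $161.66 + $260.89 = $999.89
Net pay = $8247.71 − $999.89 = $7247.82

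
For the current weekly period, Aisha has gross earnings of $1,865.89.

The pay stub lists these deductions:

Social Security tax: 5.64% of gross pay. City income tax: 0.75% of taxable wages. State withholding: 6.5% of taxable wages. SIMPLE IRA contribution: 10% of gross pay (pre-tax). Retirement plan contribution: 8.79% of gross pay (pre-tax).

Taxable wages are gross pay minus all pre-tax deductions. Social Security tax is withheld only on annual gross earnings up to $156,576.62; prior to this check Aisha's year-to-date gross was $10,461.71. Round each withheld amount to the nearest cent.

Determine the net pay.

$1,300.20

SIMPLE IRA contribution: $1,865.89 × 0.1 = $186.59
Retirement plan contribution: $1,865.89 × 0.0879 = $164.01
Pre-tax total = $186.59 + $164.01 = $350.60
Taxable wages = $1,865.89 − $350.60 = $1,515.29
City income tax: $1,515.29 × 0.0075 = $11.36
State withholding: $1,515.29 × 0.065 = $98.49
Social Security tax: cap not yet reached, full $1,865.89 is subject → $1,865.89 × 0.0564 = $105.24
Total deductions = $186.59 + $164.01 + $11.36 + $98.49 + $105.24 = $565.69
Net pay = $1,865.89 − $565.69 = $1,300.20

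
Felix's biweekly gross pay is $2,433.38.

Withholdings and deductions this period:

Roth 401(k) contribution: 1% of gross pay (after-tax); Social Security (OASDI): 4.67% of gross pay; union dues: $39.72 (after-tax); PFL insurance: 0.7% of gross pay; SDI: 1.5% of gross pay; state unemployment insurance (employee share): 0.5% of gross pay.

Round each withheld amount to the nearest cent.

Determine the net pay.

$2,189.99

PFL insurance: $2,433.38 × 0.007 = $17.03
State unemployment insurance (employee share): $2,433.38 × 0.005 = $12.17
SDI: $2,433.38 × 0.015 = $36.50
Social Security (OASDI): $2,433.38 × 0.0467 = $113.64
Roth 401(k) contribution: $2,433.38 × 0.01 = $24.33
Union dues: $39.72
Total deductions = $17.03 + $12.17 + $36.50 + $113.64 + $24.33 + $39.72 = $243.39
Net pay = $2,433.38 − $243.39 = $2,189.99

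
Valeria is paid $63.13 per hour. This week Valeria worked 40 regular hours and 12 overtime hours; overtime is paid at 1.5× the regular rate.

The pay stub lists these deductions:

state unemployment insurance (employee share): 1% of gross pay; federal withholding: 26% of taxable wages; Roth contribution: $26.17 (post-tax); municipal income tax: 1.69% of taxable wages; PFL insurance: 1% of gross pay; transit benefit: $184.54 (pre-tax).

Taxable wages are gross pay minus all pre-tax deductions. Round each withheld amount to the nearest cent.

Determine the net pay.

Regular pay: 40 × $63.13 = $2,525.20
Overtime pay: 12 × $63.13 × 1.5 = $1,136.34
Gross pay = $2,525.20 + $1,136.34 = $3,661.54
Transit benefit: $184.54
Taxable wages = $3,661.54 − $184.54 = $3,477.00
Federal withholding: $3,477.00 × 0.26 = $904.02
Municipal income tax: $3,477.00 × 0.0169 = $58.76
PFL insurance: $3,661.54 × 0.01 = $36.62
State unemployment insurance (employee share): $3,661.54 × 0.01 = $36.62
Roth contribution: $26.17
Total deductions = $184.54 + $904.02 + $58.76 + $36.62 + $36.62 + $26.17 = $1,246.73
Net pay = $3,661.54 − $1,246.73 = $2,414.81

$2,414.81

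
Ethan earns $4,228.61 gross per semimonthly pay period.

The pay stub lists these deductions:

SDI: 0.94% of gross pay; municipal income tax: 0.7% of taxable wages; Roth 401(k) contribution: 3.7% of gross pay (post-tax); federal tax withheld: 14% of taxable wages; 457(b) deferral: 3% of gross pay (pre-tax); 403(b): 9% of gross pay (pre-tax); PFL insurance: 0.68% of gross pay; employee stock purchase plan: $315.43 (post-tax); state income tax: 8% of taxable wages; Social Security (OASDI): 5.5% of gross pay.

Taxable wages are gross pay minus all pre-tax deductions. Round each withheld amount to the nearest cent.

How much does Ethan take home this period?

$2,103.51

457(b) deferral: $4,228.61 × 0.03 = $126.86
403(b): $4,228.61 × 0.09 = $380.57
Pre-tax total = $126.86 + $380.57 = $507.43
Taxable wages = $4,228.61 − $507.43 = $3,721.18
Municipal income tax: $3,721.18 × 0.007 = $26.05
State income tax: $3,721.18 × 0.08 = $297.69
Federal tax withheld: $3,721.18 × 0.14 = $520.97
Social Security (OASDI): $4,228.61 × 0.055 = $232.57
PFL insurance: $4,228.61 × 0.0068 = $28.75
SDI: $4,228.61 × 0.0094 = $39.75
Employee stock purchase plan: $315.43
Roth 401(k) contribution: $4,228.61 × 0.037 = $156.46
Total deductions = $126.86 + $380.57 + $26.05 + $297.69 + $520.97 + $232.57 + $28.75 + $39.75 + $315.43 + $156.46 = $2,125.10
Net pay = $4,228.61 − $2,125.10 = $2,103.51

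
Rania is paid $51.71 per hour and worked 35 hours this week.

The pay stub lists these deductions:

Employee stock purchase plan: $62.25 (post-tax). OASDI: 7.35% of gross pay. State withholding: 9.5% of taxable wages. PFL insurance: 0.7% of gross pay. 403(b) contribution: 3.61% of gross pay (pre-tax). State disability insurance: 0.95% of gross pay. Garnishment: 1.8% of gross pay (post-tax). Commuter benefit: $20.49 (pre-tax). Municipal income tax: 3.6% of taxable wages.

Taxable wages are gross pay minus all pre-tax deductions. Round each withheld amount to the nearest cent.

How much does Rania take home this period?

Gross pay: 35 × $51.71 = $1,809.85
403(b) contribution: $1,809.85 × 0.0361 = $65.34
Commuter benefit: $20.49
Pre-tax total = $65.34 + $20.49 = $85.83
Taxable wages = $1,809.85 − $85.83 = $1,724.02
Municipal income tax: $1,724.02 × 0.036 = $62.06
State withholding: $1,724.02 × 0.095 = $163.78
PFL insurance: $1,809.85 × 0.007 = $12.67
OASDI: $1,809.85 × 0.0735 = $133.02
State disability insurance: $1,809.85 × 0.0095 = $17.19
Employee stock purchase plan: $62.25
Garnishment: $1,809.85 × 0.018 = $32.58
Total deductions = $65.34 + $20.49 + $62.06 + $163.78 + $12.67 + $133.02 + $17.19 + $62.25 + $32.58 = $569.38
Net pay = $1,809.85 − $569.38 = $1,240.47

$1,240.47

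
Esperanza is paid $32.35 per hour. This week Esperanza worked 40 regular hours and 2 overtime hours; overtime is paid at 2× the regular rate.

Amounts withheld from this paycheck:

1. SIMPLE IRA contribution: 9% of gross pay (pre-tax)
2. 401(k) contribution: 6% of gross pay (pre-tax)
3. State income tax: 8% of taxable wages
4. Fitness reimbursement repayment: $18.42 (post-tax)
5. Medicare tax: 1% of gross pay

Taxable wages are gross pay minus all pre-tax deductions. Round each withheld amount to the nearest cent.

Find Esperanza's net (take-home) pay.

$1,080.45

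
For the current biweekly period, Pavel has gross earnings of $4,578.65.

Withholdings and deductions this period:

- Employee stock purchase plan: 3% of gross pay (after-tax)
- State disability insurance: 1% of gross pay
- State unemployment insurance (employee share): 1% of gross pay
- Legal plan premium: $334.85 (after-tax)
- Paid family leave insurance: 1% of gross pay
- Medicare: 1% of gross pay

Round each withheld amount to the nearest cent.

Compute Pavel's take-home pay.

State disability insurance: $4,578.65 × 0.01 = $45.79
State unemployment insurance (employee share): $4,578.65 × 0.01 = $45.79
Paid family leave insurance: $4,578.65 × 0.01 = $45.79
Medicare: $4,578.65 × 0.01 = $45.79
Employee stock purchase plan: $4,578.65 × 0.03 = $137.36
Legal plan premium: $334.85
Total deductions = $45.79 + $45.79 + $45.79 + $45.79 + $137.36 + $334.85 = $655.37
Net pay = $4,578.65 − $655.37 = $3,923.28

$3,923.28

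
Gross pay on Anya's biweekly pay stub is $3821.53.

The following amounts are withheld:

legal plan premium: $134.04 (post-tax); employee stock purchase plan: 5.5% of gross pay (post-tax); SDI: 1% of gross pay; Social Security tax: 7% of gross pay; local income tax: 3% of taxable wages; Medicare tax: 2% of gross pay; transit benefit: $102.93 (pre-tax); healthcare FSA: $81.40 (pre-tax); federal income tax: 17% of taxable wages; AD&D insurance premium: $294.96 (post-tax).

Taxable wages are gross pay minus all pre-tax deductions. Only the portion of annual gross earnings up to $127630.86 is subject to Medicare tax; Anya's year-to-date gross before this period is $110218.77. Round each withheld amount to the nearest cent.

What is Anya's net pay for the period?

Healthcare FSA: $81.40
Transit benefit: $102.93
Pre-tax total = $81.40 + $102.93 = $184.33
Taxable wages = $3821.53 − $184.33 = $3637.20
Federal income tax: $3637.20 × 0.17 = $618.32
Local income tax: $3637.20 × 0.03 = $109.12
Medicare tax: cap not yet reached, full $3821.53 is subject → $3821.53 × 0.02 = $76.43
SDI: $3821.53 × 0.01 = $38.22
Social Security tax: $3821.53 × 0.07 = $267.51
AD&D insurance premium: $294.96
Legal plan premium: $134.04
Employee stock purchase plan: $3821.53 × 0.055 = $210.18
Total deductions = $81.40 + $102.93 + $618.32 + $109.12 + $76.43 + $38.22 + $267.51 + $294.96 + $134.04 + $210.18 = $1933.11
Net pay = $3821.53 − $1933.11 = $1888.42

$1888.42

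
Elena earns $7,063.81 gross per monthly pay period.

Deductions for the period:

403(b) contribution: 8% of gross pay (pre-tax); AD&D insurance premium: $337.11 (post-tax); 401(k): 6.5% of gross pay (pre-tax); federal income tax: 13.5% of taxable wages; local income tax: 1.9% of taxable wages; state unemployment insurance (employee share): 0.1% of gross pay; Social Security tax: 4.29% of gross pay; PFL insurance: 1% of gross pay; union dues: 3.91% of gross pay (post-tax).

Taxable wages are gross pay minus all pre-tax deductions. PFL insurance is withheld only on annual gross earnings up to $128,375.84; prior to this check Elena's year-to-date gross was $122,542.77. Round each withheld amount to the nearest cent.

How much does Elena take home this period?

$4,127.74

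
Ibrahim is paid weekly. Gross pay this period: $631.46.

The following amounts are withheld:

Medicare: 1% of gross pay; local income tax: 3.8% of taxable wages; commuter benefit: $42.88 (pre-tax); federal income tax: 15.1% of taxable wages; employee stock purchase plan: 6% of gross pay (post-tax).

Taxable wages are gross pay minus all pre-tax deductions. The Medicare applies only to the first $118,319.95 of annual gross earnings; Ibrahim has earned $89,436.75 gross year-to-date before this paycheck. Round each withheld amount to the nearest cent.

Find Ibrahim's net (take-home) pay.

Commuter benefit: $42.88
Taxable wages = $631.46 − $42.88 = $588.58
Local income tax: $588.58 × 0.038 = $22.37
Federal income tax: $588.58 × 0.151 = $88.88
Medicare: cap not yet reached, full $631.46 is subject → $631.46 × 0.01 = $6.31
Employee stock purchase plan: $631.46 × 0.06 = $37.89
Total deductions = $42.88 + $22.37 + $88.88 + $6.31 + $37.89 = $198.33
Net pay = $631.46 − $198.33 = $433.13

$433.13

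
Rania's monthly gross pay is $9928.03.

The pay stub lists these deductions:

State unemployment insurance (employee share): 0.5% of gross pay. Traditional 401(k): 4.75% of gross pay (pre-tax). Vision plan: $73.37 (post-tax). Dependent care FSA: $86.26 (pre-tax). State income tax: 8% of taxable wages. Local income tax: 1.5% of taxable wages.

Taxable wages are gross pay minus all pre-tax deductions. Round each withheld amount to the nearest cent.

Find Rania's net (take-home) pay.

Dependent care FSA: $86.26
Traditional 401(k): $9928.03 × 0.0475 = $471.58
Pre-tax total = $86.26 + $471.58 = $557.84
Taxable wages = $9928.03 − $557.84 = $9370.19
Local income tax: $9370.19 × 0.015 = $140.55
State income tax: $9370.19 × 0.08 = $749.62
State unemployment insurance (employee share): $9928.03 × 0.005 = $49.64
Vision plan: $73.37
Total deductions = $86.26 + $471.58 + $140.55 + $749.62 + $49.64 + $73.37 = $1571.02
Net pay = $9928.03 − $1571.02 = $8357.01

$8357.01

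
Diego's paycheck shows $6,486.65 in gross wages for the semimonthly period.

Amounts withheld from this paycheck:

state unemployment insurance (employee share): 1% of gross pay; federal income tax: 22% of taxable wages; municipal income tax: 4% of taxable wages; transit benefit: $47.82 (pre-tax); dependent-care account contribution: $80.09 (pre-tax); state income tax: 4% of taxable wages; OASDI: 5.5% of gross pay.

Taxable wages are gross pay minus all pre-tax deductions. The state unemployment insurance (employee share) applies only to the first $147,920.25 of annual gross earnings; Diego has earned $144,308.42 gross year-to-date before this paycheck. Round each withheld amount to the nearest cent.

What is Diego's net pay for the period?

Dependent-care account contribution: $80.09
Transit benefit: $47.82
Pre-tax total = $80.09 + $47.82 = $127.91
Taxable wages = $6,486.65 − $127.91 = $6,358.74
Federal income tax: $6,358.74 × 0.22 = $1,398.92
Municipal income tax: $6,358.74 × 0.04 = $254.35
State income tax: $6,358.74 × 0.04 = $254.35
OASDI: $6,486.65 × 0.055 = $356.77
State unemployment insurance (employee share): only $147,920.25 − $144,308.42 = $3,611.83 of this check is subject → $3,611.83 × 0.01 = $36.12
Total deductions = $80.09 + $47.82 + $1,398.92 + $254.35 + $254.35 + $356.77 + $36.12 = $2,428.42
Net pay = $6,486.65 − $2,428.42 = $4,058.23

$4,058.23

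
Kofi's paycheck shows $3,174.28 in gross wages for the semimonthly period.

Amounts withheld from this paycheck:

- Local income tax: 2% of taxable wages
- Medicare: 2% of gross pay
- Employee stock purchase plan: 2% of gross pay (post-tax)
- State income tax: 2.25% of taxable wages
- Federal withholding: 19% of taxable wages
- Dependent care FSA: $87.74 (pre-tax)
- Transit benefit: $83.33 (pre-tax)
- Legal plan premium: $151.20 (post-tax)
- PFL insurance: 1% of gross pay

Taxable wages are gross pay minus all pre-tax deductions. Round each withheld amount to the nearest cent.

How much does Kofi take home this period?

$1,995.05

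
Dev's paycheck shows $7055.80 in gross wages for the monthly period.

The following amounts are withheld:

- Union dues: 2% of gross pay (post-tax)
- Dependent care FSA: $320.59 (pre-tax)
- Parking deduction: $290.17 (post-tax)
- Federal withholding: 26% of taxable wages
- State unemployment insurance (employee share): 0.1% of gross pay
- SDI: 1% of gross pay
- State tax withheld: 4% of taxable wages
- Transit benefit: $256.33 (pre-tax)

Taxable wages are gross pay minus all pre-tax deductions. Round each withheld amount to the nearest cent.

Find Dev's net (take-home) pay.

Transit benefit: $256.33
Dependent care FSA: $320.59
Pre-tax total = $256.33 + $320.59 = $576.92
Taxable wages = $7055.80 − $576.92 = $6478.88
Federal withholding: $6478.88 × 0.26 = $1684.51
State tax withheld: $6478.88 × 0.04 = $259.16
State unemployment insurance (employee share): $7055.80 × 0.001 = $7.06
SDI: $7055.80 × 0.01 = $70.56
Union dues: $7055.80 × 0.02 = $141.12
Parking deduction: $290.17
Total deductions = $256.33 + $320.59 + $1684.51 + $259.16 + $7.06 + $70.56 + $141.12 + $290.17 = $3029.50
Net pay = $7055.80 − $3029.50 = $4026.30

$4026.30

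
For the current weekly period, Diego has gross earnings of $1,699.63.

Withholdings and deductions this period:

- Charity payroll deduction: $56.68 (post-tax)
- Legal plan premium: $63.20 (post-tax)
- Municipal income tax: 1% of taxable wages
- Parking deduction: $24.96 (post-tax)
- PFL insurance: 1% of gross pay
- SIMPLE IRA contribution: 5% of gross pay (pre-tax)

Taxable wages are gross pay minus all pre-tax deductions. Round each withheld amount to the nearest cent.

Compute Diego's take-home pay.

SIMPLE IRA contribution: $1,699.63 × 0.05 = $84.98
Taxable wages = $1,699.63 − $84.98 = $1,614.65
Municipal income tax: $1,614.65 × 0.01 = $16.15
PFL insurance: $1,699.63 × 0.01 = $17.00
Parking deduction: $24.96
Legal plan premium: $63.20
Charity payroll deduction: $56.68
Total deductions = $84.98 + $16.15 + $17.00 + $24.96 + $63.20 + $56.68 = $262.97
Net pay = $1,699.63 − $262.97 = $1,436.66

$1,436.66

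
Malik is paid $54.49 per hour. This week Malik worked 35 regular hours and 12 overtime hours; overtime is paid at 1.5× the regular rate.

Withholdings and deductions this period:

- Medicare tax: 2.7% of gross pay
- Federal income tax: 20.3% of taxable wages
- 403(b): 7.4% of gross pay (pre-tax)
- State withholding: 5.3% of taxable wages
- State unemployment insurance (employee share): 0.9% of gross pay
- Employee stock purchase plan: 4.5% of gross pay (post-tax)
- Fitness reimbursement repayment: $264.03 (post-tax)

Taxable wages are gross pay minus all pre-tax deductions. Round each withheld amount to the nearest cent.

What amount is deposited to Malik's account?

$1,491.69

Regular pay: 35 × $54.49 = $1,907.15
Overtime pay: 12 × $54.49 × 1.5 = $980.82
Gross pay = $1,907.15 + $980.82 = $2,887.97
403(b): $2,887.97 × 0.074 = $213.71
Taxable wages = $2,887.97 − $213.71 = $2,674.26
State withholding: $2,674.26 × 0.053 = $141.74
Federal income tax: $2,674.26 × 0.203 = $542.87
Medicare tax: $2,887.97 × 0.027 = $77.98
State unemployment insurance (employee share): $2,887.97 × 0.009 = $25.99
Fitness reimbursement repayment: $264.03
Employee stock purchase plan: $2,887.97 × 0.045 = $129.96
Total deductions = $213.71 + $141.74 + $542.87 + $77.98 + $25.99 + $264.03 + $129.96 = $1,396.28
Net pay = $2,887.97 − $1,396.28 = $1,491.69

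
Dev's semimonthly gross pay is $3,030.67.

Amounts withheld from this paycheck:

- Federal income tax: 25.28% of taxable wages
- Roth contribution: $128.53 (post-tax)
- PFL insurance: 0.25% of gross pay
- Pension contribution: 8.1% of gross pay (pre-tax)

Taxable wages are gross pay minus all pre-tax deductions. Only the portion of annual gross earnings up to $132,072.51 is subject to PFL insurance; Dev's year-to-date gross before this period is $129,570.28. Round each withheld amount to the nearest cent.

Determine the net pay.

Pension contribution: $3,030.67 × 0.081 = $245.48
Taxable wages = $3,030.67 − $245.48 = $2,785.19
Federal income tax: $2,785.19 × 0.2528 = $704.10
PFL insurance: only $132,072.51 − $129,570.28 = $2,502.23 of this check is subject → $2,502.23 × 0.0025 = $6.26
Roth contribution: $128.53
Total deductions = $245.48 + $704.10 + $6.26 + $128.53 = $1,084.37
Net pay = $3,030.67 − $1,084.37 = $1,946.30

$1,946.30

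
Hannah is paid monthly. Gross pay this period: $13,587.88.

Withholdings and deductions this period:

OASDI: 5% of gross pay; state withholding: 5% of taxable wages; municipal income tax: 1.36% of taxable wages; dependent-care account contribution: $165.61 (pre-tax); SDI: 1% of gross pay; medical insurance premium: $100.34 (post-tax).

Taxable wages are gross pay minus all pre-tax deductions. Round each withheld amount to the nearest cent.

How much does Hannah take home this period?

Dependent-care account contribution: $165.61
Taxable wages = $13,587.88 − $165.61 = $13,422.27
State withholding: $13,422.27 × 0.05 = $671.11
Municipal income tax: $13,422.27 × 0.0136 = $182.54
OASDI: $13,587.88 × 0.05 = $679.39
SDI: $13,587.88 × 0.01 = $135.88
Medical insurance premium: $100.34
Total deductions = $165.61 + $671.11 + $182.54 + $679.39 + $135.88 + $100.34 = $1,934.87
Net pay = $13,587.88 − $1,934.87 = $11,653.01

$11,653.01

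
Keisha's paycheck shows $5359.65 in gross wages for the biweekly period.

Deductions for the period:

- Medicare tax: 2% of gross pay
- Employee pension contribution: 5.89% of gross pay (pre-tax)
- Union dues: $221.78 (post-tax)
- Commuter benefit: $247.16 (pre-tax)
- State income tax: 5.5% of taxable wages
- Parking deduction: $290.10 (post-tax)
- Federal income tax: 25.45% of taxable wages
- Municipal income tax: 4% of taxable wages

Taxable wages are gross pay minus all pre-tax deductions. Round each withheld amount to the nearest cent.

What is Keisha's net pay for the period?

Employee pension contribution: $5359.65 × 0.0589 = $315.68
Commuter benefit: $247.16
Pre-tax total = $315.68 + $247.16 = $562.84
Taxable wages = $5359.65 − $562.84 = $4796.81
Municipal income tax: $4796.81 × 0.04 = $191.87
State income tax: $4796.81 × 0.055 = $263.82
Federal income tax: $4796.81 × 0.2545 = $1220.79
Medicare tax: $5359.65 × 0.02 = $107.19
Union dues: $221.78
Parking deduction: $290.10
Total deductions = $315.68 + $247.16 + $191.87 + $263.82 + $1220.79 + $107.19 + $221.78 + $290.10 = $2858.39
Net pay = $5359.65 − $2858.39 = $2501.26

$2501.26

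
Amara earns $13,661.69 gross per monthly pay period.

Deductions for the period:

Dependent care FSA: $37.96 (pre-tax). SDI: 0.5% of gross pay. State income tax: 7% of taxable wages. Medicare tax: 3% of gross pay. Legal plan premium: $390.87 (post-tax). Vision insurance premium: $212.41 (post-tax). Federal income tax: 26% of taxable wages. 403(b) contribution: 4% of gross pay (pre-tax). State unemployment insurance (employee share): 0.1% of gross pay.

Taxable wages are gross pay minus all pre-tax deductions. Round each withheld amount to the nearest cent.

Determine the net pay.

$7,666.66

Dependent care FSA: $37.96
403(b) contribution: $13,661.69 × 0.04 = $546.47
Pre-tax total = $37.96 + $546.47 = $584.43
Taxable wages = $13,661.69 − $584.43 = $13,077.26
Federal income tax: $13,077.26 × 0.26 = $3,400.09
State income tax: $13,077.26 × 0.07 = $915.41
Medicare tax: $13,661.69 × 0.03 = $409.85
State unemployment insurance (employee share): $13,661.69 × 0.001 = $13.66
SDI: $13,661.69 × 0.005 = $68.31
Legal plan premium: $390.87
Vision insurance premium: $212.41
Total deductions = $37.96 + $546.47 + $3,400.09 + $915.41 + $409.85 + $13.66 + $68.31 + $390.87 + $212.41 = $5,995.03
Net pay = $13,661.69 − $5,995.03 = $7,666.66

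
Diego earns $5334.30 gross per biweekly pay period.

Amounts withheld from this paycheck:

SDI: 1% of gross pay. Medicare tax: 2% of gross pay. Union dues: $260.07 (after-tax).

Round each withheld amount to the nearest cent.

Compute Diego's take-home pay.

$4914.20

SDI: $5334.30 × 0.01 = $53.34
Medicare tax: $5334.30 × 0.02 = $106.69
Union dues: $260.07
Total deductions = $53.34 + $106.69 + $260.07 = $420.10
Net pay = $5334.30 − $420.10 = $4914.20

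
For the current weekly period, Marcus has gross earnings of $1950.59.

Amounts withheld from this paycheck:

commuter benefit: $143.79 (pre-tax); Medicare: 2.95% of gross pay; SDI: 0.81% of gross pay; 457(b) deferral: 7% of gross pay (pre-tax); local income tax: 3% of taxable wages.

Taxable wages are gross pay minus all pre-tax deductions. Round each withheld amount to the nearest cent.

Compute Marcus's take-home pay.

$1546.81

457(b) deferral: $1950.59 × 0.07 = $136.54
Commuter benefit: $143.79
Pre-tax total = $136.54 + $143.79 = $280.33
Taxable wages = $1950.59 − $280.33 = $1670.26
Local income tax: $1670.26 × 0.03 = $50.11
Medicare: $1950.59 × 0.0295 = $57.54
SDI: $1950.59 × 0.0081 = $15.80
Total deductions = $136.54 + $143.79 + $50.11 + $57.54 + $15.80 = $403.78
Net pay = $1950.59 − $403.78 = $1546.81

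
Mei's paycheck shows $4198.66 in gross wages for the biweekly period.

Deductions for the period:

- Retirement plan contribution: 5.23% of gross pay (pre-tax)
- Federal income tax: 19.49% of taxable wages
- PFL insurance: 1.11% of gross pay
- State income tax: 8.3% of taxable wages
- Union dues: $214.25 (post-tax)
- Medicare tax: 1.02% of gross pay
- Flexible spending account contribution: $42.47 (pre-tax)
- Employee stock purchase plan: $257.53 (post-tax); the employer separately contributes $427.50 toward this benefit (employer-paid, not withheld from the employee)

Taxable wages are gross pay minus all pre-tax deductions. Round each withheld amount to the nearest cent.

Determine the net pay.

Flexible spending account contribution: $42.47
Retirement plan contribution: $4198.66 × 0.0523 = $219.59
Pre-tax total = $42.47 + $219.59 = $262.06
Taxable wages = $4198.66 − $262.06 = $3936.60
Federal income tax: $3936.60 × 0.1949 = $767.24
State income tax: $3936.60 × 0.083 = $326.74
PFL insurance: $4198.66 × 0.0111 = $46.61
Medicare tax: $4198.66 × 0.0102 = $42.83
Employee stock purchase plan: $257.53
Union dues: $214.25
(Employer's $427.50 toward employee stock purchase plan is not withheld from the employee.)
Total deductions = $42.47 + $219.59 + $767.24 + $326.74 + $46.61 + $42.83 + $257.53 + $214.25 = $1917.26
Net pay = $4198.66 − $1917.26 = $2281.40

$2281.40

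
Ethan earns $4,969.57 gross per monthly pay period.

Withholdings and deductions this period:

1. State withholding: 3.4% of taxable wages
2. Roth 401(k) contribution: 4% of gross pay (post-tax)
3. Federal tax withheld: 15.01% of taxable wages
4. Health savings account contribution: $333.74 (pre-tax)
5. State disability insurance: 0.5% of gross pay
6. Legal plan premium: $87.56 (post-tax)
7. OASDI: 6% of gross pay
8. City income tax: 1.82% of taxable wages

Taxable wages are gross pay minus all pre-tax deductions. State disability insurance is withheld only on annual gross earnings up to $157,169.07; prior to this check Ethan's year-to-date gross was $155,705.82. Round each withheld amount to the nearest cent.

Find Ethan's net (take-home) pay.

Health savings account contribution: $333.74
Taxable wages = $4,969.57 − $333.74 = $4,635.83
Federal tax withheld: $4,635.83 × 0.1501 = $695.84
City income tax: $4,635.83 × 0.0182 = $84.37
State withholding: $4,635.83 × 0.034 = $157.62
State disability insurance: only $157,169.07 − $155,705.82 = $1,463.25 of this check is subject → $1,463.25 × 0.005 = $7.32
OASDI: $4,969.57 × 0.06 = $298.17
Legal plan premium: $87.56
Roth 401(k) contribution: $4,969.57 × 0.04 = $198.78
Total deductions = $333.74 + $695.84 + $84.37 + $157.62 + $7.32 + $298.17 + $87.56 + $198.78 = $1,863.40
Net pay = $4,969.57 − $1,863.40 = $3,106.17

$3,106.17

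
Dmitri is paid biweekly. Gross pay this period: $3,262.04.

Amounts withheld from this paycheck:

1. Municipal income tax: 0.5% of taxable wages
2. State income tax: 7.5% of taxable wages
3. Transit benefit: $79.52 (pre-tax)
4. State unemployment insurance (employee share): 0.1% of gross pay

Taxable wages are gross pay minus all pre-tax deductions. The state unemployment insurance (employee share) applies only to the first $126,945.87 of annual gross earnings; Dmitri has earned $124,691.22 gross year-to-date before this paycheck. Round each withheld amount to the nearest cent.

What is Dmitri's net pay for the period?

$2,925.67

Transit benefit: $79.52
Taxable wages = $3,262.04 − $79.52 = $3,182.52
Municipal income tax: $3,182.52 × 0.005 = $15.91
State income tax: $3,182.52 × 0.075 = $238.69
State unemployment insurance (employee share): only $126,945.87 − $124,691.22 = $2,254.65 of this check is subject → $2,254.65 × 0.001 = $2.25
Total deductions = $79.52 + $15.91 + $238.69 + $2.25 = $336.37
Net pay = $3,262.04 − $336.37 = $2,925.67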